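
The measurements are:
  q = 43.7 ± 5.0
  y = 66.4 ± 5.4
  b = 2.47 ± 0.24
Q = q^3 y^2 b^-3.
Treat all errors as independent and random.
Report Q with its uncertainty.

(2.44 ± 1.17) × 10^7

Products/powers → add relative errors in quadrature, weighted by exponent:
  (3·δq/q)² = (3×0.114)² = 0.118;  (2·δy/y)² = (2×0.0813)² = 0.0265;  (-3·δb/b)² = (-3×0.0972)² = 0.0850
δQ/Q = √(0.229) = 0.479
Q = 2.44e+07, so δQ = 0.479 × 2.44e+07 = 1.17e+07.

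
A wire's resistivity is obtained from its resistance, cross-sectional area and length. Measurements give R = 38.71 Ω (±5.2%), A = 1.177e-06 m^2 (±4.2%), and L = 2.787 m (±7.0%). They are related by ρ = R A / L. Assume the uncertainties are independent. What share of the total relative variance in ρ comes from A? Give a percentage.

(δρ/ρ)² = (1·δR/R)² + (1·δA/A)² + (-1·δL/L)²
  R term: (1×0.0520)² = 0.00270
  A term: (1×0.0420)² = 0.00176
  L term: (-1×0.0700)² = 0.00490
Total = 0.00937. Share from A = 0.00176/0.00937 = 0.188.

18.8%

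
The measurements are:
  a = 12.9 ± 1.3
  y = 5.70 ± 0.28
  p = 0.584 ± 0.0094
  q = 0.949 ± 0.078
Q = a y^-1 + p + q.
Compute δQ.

0.266

Let w = a·y^-1 = 2.26. δw/w = √((1·δa/a)² + (-1·δy/y)²) = √(0.0102 + 0.00241) = 0.112, so δw = 0.254.
Q = w + p + q: δQ = √(δw² + δp² + δq²) = √(0.0644 + 8.84e-05 + 0.00608) = 0.266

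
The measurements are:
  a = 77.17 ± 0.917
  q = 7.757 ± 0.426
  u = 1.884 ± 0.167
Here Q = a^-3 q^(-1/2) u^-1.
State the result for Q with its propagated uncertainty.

Relative error in a monomial: (δQ/Q)² = Σ (nᵢ · δxᵢ/xᵢ)².
  (-3·δa/a)² = (-3×0.0119)² = 0.00127;  (−½·δq/q)² = (-0.5×0.0549)² = 0.000754;  (-1·δu/u)² = (-1×0.0886)² = 0.00786
δQ/Q = √(0.00988) = 0.0994
Q = 4.147e-07, so δQ = 0.0994 × 4.147e-07 = 4.12e-08.

(4.147 ± 0.412) × 10^-7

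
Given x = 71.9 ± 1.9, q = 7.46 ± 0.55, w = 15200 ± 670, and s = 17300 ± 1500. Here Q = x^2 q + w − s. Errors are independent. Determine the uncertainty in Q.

Let p = x^2·q = 38600. δp/p = √((2·δx/x)² + (1·δq/q)²) = √(0.00279 + 0.00544) = 0.0907, so δp = 3500.
Q = p + w − s: δQ = √(δp² + δw² + δs²) = √(1.22e+07 + 4.49e+05 + 2.25e+06) = 3860

3860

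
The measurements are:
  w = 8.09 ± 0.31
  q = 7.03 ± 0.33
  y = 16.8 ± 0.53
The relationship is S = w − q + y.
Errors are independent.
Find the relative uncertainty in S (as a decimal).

S is a linear combination, so absolute uncertainties add in quadrature:
  (δw)² = 0.0961;  (δq)² = 0.109;  (δy)² = 0.281
δS = √(0.486) = 0.697
S = 17.9, so δS/S = 0.697/17.9 = 0.0390.

0.0390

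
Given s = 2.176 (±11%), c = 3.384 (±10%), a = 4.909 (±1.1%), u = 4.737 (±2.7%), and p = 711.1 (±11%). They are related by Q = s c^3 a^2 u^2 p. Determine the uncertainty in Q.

Relative error in a monomial: (δQ/Q)² = Σ (nᵢ · δxᵢ/xᵢ)².
  (1·δs/s)² = (1×0.110)² = 0.0121;  (3·δc/c)² = (3×0.100)² = 0.0900;  (2·δa/a)² = (2×0.0110)² = 0.000484;  (2·δu/u)² = (2×0.0270)² = 0.00292;  (1·δp/p)² = (1×0.110)² = 0.0121
δQ/Q = √(0.118) = 0.343
Q = 3.242e+07, so δQ = 0.343 × 3.242e+07 = 1.11e+07.

1.11e+07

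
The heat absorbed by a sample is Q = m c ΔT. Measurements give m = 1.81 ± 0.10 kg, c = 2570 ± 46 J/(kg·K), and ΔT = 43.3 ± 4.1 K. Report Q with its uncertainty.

(2.01 ± 0.224) × 10^5 J

For a monomial Q ∝ m, c, ΔT, fractional errors add in quadrature:
  (1·δm/m)² = (1×0.0552)² = 0.00305;  (1·δc/c)² = (1×0.0179)² = 0.000320;  (1·δΔT/ΔT)² = (1×0.0947)² = 0.00897
δQ/Q = √(0.0123) = 0.111
Q = 2.01e+05 J, so δQ = 0.111 × 2.01e+05 = 22400 J.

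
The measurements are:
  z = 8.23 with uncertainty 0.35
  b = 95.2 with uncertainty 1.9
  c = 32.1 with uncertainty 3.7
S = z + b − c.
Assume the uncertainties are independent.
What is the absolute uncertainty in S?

S is a linear combination, so absolute uncertainties add in quadrature:
  (δz)² = 0.122;  (δb)² = 3.61;  (δc)² = 13.7
δS = √(17.4) = 4.17

4.17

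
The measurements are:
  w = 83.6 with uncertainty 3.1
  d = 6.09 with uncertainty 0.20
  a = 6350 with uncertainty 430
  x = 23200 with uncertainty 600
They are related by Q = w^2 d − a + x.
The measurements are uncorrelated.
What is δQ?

3530

Let p = w^2·d = 42600. δp/p = √((2·δw/w)² + (1·δd/d)²) = √(0.00550 + 0.00108) = 0.0811, so δp = 3450.
Q = p − a + x: δQ = √(δp² + δa² + δx²) = √(1.19e+07 + 1.85e+05 + 3.6e+05) = 3530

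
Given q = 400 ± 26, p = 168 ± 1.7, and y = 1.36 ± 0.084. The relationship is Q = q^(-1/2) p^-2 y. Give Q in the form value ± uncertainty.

Products/powers → add relative errors in quadrature, weighted by exponent:
  (−½·δq/q)² = (-0.5×0.0650)² = 0.00106;  (-2·δp/p)² = (-2×0.0101)² = 0.000410;  (1·δy/y)² = (1×0.0618)² = 0.00381
δQ/Q = √(0.00528) = 0.0727
Q = 2.41e-06, so δQ = 0.0727 × 2.41e-06 = 1.75e-07.

(2.41 ± 0.175) × 10^-6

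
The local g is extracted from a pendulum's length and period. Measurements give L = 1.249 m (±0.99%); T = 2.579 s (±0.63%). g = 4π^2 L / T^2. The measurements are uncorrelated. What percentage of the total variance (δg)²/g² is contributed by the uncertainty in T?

61.8%

(δg/g)² = (1·δL/L)² + (-2·δT/T)²
  L term: (1×0.00990)² = 9.8e-05
  T term: (-2×0.00630)² = 0.000159
Total = 0.000257. Share from T = 0.000159/0.000257 = 0.618.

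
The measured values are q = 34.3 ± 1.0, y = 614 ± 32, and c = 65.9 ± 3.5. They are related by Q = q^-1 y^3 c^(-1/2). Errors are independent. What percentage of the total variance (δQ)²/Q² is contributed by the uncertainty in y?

(δQ/Q)² = (-1·δq/q)² + (3·δy/y)² + (−½·δc/c)²
  q term: (-1×0.0292)² = 0.000850
  y term: (3×0.0521)² = 0.0244
  c term: (-0.5×0.0531)² = 0.000705
Total = 0.0260. Share from y = 0.0244/0.0260 = 0.940.

94.0%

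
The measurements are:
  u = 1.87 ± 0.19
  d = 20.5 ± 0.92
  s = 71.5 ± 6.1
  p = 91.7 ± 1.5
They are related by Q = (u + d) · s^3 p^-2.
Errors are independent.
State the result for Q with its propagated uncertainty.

972 ± 254

Let w = u + d = 22.4. δw = √(δu² + δd²) = √(0.0361 + 0.846) = 0.939, so δw/w = 0.0420.
Q is then a monomial in w, s, p:
δQ/Q = √((δw/w)² + (3·δs/s)² + (-2·δp/p)²) = √(0.00176 + 0.0655 + 0.00107) = 0.261
Q = 972, so δQ = 0.261 × 972 = 254.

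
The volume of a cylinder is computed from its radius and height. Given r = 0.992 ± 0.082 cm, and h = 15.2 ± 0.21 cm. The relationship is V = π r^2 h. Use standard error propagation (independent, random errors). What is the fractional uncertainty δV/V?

Since V is a product/quotient, work with relative uncertainties:
  (2·δr/r)² = (2×0.0827)² = 0.0273;  (1·δh/h)² = (1×0.0138)² = 0.000191
δV/V = √(0.0275) = 0.166

0.166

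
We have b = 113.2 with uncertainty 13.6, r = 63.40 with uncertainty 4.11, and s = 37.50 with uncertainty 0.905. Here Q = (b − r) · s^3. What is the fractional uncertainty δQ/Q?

Let u = b − r = 49.80. δu = √(δb² + δr²) = √(185 + 16.9) = 14.2, so δu/u = 0.285.
Q is then a monomial in u, s:
δQ/Q = √((δu/u)² + (3·δs/s)²) = √(0.0814 + 0.00524) = 0.294

0.294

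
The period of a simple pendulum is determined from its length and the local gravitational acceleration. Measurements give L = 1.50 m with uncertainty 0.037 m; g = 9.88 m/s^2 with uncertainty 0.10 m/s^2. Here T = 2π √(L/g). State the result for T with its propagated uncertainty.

2.45 ± 0.0326 s

Since T is a product/quotient, work with relative uncertainties:
  (½·δL/L)² = (0.5×0.0247)² = 0.000152;  (−½·δg/g)² = (-0.5×0.0101)² = 2.56e-05
δT/T = √(0.000178) = 0.0133
T = 2.45 s, so δT = 0.0133 × 2.45 = 0.0326 s.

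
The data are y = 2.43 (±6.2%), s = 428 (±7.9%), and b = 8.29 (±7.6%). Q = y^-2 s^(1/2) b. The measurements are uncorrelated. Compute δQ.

4.38

For a monomial Q ∝ y^-2, s^(1/2), b, fractional errors add in quadrature:
  (-2·δy/y)² = (-2×0.0620)² = 0.0154;  (½·δs/s)² = (0.5×0.0790)² = 0.00156;  (1·δb/b)² = (1×0.0760)² = 0.00578
δQ/Q = √(0.0227) = 0.151
Q = 29.0, so δQ = 0.151 × 29.0 = 4.38.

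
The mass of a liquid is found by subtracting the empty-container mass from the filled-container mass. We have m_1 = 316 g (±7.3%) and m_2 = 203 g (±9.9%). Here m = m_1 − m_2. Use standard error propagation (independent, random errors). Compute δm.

30.6 g

For a sum/difference, combine absolute errors in quadrature:
  (δm_1)² = 532;  (δm_2)² = 404
δm = √(936) = 30.6 g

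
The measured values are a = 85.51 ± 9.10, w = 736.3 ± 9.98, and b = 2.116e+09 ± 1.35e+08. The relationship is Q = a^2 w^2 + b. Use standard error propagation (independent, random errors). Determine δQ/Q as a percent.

14.2%

Let p = a^2·w^2 = 3.964e+09. δp/p = √((2·δa/a)² + (2·δw/w)²) = √(0.0453 + 0.000735) = 0.215, so δp = 8.51e+08.
Q = p + b: δQ = √(δp² + δb²) = √(7.23e+17 + 1.82e+16) = 8.61e+08
Q = 6.08e+09, so δQ/Q = 8.61e+08/6.08e+09 = 0.142.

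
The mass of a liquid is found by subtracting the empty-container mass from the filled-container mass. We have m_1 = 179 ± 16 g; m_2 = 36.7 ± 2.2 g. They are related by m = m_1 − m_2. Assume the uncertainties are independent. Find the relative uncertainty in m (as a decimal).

Sums and differences: (δm)² = Σ (cᵢ δxᵢ)².
  (δm_1)² = 256;  (δm_2)² = 4.84
δm = √(261) = 16.2 g
m = 142 g, so δm/m = 16.2/142 = 0.113.

0.113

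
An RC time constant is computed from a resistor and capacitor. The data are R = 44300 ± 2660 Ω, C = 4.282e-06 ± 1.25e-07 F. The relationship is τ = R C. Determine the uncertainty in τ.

Each factor contributes (exponent × relative error)² to (δτ/τ)²:
  (1·δR/R)² = (1×0.0600)² = 0.00361;  (1·δC/C)² = (1×0.0292)² = 0.000852
δτ/τ = √(0.00446) = 0.0668
τ = 0.1897 s, so δτ = 0.0668 × 0.1897 = 0.0127 s.

0.0127 s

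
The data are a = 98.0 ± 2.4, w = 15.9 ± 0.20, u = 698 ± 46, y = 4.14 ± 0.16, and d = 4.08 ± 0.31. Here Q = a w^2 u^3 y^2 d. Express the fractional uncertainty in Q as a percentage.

Q is a product of powers, so relative uncertainties combine in quadrature:
  (1·δa/a)² = (1×0.0245)² = 0.000600;  (2·δw/w)² = (2×0.0126)² = 0.000633;  (3·δu/u)² = (3×0.0659)² = 0.0391;  (2·δy/y)² = (2×0.0386)² = 0.00597;  (1·δd/d)² = (1×0.0760)² = 0.00577
δQ/Q = √(0.0521) = 0.228

22.8%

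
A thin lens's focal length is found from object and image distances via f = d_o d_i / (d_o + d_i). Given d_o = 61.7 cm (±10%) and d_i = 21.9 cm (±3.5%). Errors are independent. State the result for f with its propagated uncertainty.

16.2 ± 0.595 cm

∂f/∂d_o = (d_i/(d_o+d_i))² = 0.0686;  ∂f/∂d_i = (d_o/(d_o+d_i))² = 0.545
δf = √((∂f/∂d_o · δd_o)² + (∂f/∂d_i · δd_i)²) = √(0.179 + 0.174) = 0.595 cm
f = 16.2 cm.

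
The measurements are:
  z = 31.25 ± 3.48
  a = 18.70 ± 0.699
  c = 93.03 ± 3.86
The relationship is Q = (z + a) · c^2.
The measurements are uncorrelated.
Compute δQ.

Let u = z + a = 49.95. δu = √(δz² + δa²) = √(12.1 + 0.489) = 3.55, so δu/u = 0.0711.
Q is then a monomial in u, c:
δQ/Q = √((δu/u)² + (2·δc/c)²) = √(0.00505 + 0.00689) = 0.109
Q = 432300, so δQ = 0.109 × 432300 = 47200.

47200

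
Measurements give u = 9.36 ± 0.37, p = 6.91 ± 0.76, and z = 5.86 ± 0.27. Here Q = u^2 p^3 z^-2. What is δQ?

296

Relative error in a monomial: (δQ/Q)² = Σ (nᵢ · δxᵢ/xᵢ)².
  (2·δu/u)² = (2×0.0395)² = 0.00625;  (3·δp/p)² = (3×0.110)² = 0.109;  (-2·δz/z)² = (-2×0.0461)² = 0.00849
δQ/Q = √(0.124) = 0.352
Q = 842, so δQ = 0.352 × 842 = 296.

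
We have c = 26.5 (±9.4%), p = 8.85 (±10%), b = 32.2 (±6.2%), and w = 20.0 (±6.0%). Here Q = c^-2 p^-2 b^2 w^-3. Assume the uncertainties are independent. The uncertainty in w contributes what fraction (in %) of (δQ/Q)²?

26.3%

(δQ/Q)² = (-2·δc/c)² + (-2·δp/p)² + (2·δb/b)² + (-3·δw/w)²
  c term: (-2×0.0940)² = 0.0353
  p term: (-2×0.100)² = 0.0400
  b term: (2×0.0620)² = 0.0154
  w term: (-3×0.0600)² = 0.0324
Total = 0.123. Share from w = 0.0324/0.123 = 0.263.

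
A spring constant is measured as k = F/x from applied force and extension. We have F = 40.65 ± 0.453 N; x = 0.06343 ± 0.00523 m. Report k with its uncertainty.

Relative error in a monomial: (δk/k)² = Σ (nᵢ · δxᵢ/xᵢ)².
  (1·δF/F)² = (1×0.0111)² = 0.000124;  (-1·δx/x)² = (-1×0.0825)² = 0.00680
δk/k = √(0.00692) = 0.0832
k = 640.9 N/m, so δk = 0.0832 × 640.9 = 53.3 N/m.

640.9 ± 53.3 N/m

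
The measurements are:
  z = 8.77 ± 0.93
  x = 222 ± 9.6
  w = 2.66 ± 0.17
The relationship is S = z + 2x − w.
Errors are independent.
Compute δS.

S is a linear combination, so absolute uncertainties add in quadrature:
  (δz)² = 0.865;  (2·δx)² = 369;  (δw)² = 0.0289
δS = √(370) = 19.2

19.2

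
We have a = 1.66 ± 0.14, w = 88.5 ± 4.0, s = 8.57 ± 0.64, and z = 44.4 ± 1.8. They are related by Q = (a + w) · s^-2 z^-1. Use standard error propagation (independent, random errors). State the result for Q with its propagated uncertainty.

Let u = a + w = 90.2. δu = √(δa² + δw²) = √(0.0196 + 16.0) = 4.00, so δu/u = 0.0444.
Q is then a monomial in u, s, z:
δQ/Q = √((δu/u)² + (-2·δs/s)² + (-1·δz/z)²) = √(0.00197 + 0.0223 + 0.00164) = 0.161
Q = 0.0276, so δQ = 0.161 × 0.0276 = 0.00445.

0.0276 ± 0.00445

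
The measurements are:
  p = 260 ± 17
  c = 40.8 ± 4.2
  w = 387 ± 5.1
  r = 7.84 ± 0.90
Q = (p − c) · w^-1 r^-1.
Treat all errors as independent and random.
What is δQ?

0.0101

Let u = p − c = 219. δu = √(δp² + δc²) = √(289 + 17.6) = 17.5, so δu/u = 0.0799.
Q is then a monomial in u, w, r:
δQ/Q = √((δu/u)² + (-1·δw/w)² + (-1·δr/r)²) = √(0.00638 + 0.000174 + 0.0132) = 0.140
Q = 0.0722, so δQ = 0.140 × 0.0722 = 0.0101.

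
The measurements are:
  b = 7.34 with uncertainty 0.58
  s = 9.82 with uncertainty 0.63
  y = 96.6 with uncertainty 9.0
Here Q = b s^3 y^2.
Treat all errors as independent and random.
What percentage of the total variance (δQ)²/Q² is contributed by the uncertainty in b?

(δQ/Q)² = (1·δb/b)² + (3·δs/s)² + (2·δy/y)²
  b term: (1×0.0790)² = 0.00624
  s term: (3×0.0642)² = 0.0370
  y term: (2×0.0932)² = 0.0347
Total = 0.0780. Share from b = 0.00624/0.0780 = 0.0800.

8.00%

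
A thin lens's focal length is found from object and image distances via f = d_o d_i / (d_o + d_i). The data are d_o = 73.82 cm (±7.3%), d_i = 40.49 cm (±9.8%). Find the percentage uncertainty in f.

∂f/∂d_o = (d_i/(d_o+d_i))² = 0.125;  ∂f/∂d_i = (d_o/(d_o+d_i))² = 0.417
δf = √((∂f/∂d_o · δd_o)² + (∂f/∂d_i · δd_i)²) = √(0.457 + 2.74) = 1.79 cm
f = 26.15 cm, so δf/f = 1.79/26.15 = 0.0684.

6.84%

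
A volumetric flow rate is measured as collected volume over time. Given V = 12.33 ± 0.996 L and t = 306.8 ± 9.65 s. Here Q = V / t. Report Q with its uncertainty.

Since Q is a product/quotient, work with relative uncertainties:
  (1·δV/V)² = (1×0.0808)² = 0.00653;  (-1·δt/t)² = (-1×0.0315)² = 0.000989
δQ/Q = √(0.00751) = 0.0867
Q = 0.04019 L/s, so δQ = 0.0867 × 0.04019 = 0.00348 L/s.

0.04019 ± 0.00348 L/s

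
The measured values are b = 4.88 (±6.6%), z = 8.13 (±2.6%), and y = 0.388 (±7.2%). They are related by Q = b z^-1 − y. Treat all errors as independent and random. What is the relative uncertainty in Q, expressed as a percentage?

24.0%

Let p = b·z^-1 = 0.600. δp/p = √((1·δb/b)² + (-1·δz/z)²) = √(0.00436 + 0.000676) = 0.0709, so δp = 0.0426.
Q = p − y: δQ = √(δp² + δy²) = √(0.00181 + 0.000780) = 0.0509
Q = 0.212, so δQ/Q = 0.0509/0.212 = 0.240.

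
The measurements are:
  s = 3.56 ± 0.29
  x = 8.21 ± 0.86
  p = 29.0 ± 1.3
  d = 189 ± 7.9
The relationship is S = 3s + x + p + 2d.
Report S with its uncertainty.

426 ± 15.9

Sums and differences: (δS)² = Σ (cᵢ δxᵢ)².
  (3·δs)² = 0.757;  (δx)² = 0.740;  (δp)² = 1.69;  (2·δd)² = 250
δS = √(253) = 15.9
S = 426.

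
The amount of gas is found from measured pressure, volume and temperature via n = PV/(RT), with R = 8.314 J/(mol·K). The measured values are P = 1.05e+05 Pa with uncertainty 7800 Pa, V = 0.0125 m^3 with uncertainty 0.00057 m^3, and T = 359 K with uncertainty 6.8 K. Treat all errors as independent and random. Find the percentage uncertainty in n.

n is a product of powers, so relative uncertainties combine in quadrature:
  (1·δP/P)² = (1×0.0743)² = 0.00552;  (1·δV/V)² = (1×0.0456)² = 0.00208;  (-1·δT/T)² = (-1×0.0189)² = 0.000359
δn/n = √(0.00796) = 0.0892

8.92%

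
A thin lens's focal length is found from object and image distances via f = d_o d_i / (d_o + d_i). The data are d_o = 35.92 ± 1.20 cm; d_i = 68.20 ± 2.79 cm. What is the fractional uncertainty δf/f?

∂f/∂d_o = (d_i/(d_o+d_i))² = 0.429;  ∂f/∂d_i = (d_o/(d_o+d_i))² = 0.119
δf = √((∂f/∂d_o · δd_o)² + (∂f/∂d_i · δd_i)²) = √(0.265 + 0.110) = 0.613 cm
f = 23.53 cm, so δf/f = 0.613/23.53 = 0.0260.

0.0260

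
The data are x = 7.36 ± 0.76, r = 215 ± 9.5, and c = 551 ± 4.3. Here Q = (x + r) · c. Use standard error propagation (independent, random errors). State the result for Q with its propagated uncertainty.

(1.23 ± 0.0534) × 10^5

Let u = x + r = 222. δu = √(δx² + δr²) = √(0.578 + 90.2) = 9.53, so δu/u = 0.0429.
Q is then a monomial in u, c:
δQ/Q = √((δu/u)² + (1·δc/c)²) = √(0.00184 + 6.09e-05) = 0.0436
Q = 1.23e+05, so δQ = 0.0436 × 1.23e+05 = 5340.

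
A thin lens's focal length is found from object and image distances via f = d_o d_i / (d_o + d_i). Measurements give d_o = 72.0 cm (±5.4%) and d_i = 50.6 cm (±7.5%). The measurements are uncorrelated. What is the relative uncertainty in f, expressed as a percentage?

∂f/∂d_o = (d_i/(d_o+d_i))² = 0.170;  ∂f/∂d_i = (d_o/(d_o+d_i))² = 0.345
δf = √((∂f/∂d_o · δd_o)² + (∂f/∂d_i · δd_i)²) = √(0.439 + 1.71) = 1.47 cm
f = 29.7 cm, so δf/f = 1.47/29.7 = 0.0494.

4.94%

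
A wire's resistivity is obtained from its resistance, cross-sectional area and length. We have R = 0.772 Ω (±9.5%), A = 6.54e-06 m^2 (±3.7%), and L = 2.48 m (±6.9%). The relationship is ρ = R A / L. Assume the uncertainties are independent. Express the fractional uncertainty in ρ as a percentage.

For a monomial ρ ∝ R, A, L^-1, fractional errors add in quadrature:
  (1·δR/R)² = (1×0.0950)² = 0.00903;  (1·δA/A)² = (1×0.0370)² = 0.00137;  (-1·δL/L)² = (-1×0.0690)² = 0.00476
δρ/ρ = √(0.0152) = 0.123

12.3%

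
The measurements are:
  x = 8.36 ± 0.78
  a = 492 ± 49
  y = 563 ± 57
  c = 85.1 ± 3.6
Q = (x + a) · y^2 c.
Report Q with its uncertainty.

Let u = x + a = 500. δu = √(δx² + δa²) = √(0.608 + 2400) = 49.0, so δu/u = 0.0979.
Q is then a monomial in u, y, c:
δQ/Q = √((δu/u)² + (2·δy/y)² + (1·δc/c)²) = √(0.00959 + 0.0410 + 0.00179) = 0.229
Q = 1.35e+10, so δQ = 0.229 × 1.35e+10 = 3.09e+09.

(1.35 ± 0.309) × 10^10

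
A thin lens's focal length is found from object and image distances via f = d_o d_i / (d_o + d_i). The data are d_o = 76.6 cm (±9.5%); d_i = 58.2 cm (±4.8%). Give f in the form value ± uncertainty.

33.1 ± 1.63 cm

∂f/∂d_o = (d_i/(d_o+d_i))² = 0.186;  ∂f/∂d_i = (d_o/(d_o+d_i))² = 0.323
δf = √((∂f/∂d_o · δd_o)² + (∂f/∂d_i · δd_i)²) = √(1.84 + 0.814) = 1.63 cm
f = 33.1 cm.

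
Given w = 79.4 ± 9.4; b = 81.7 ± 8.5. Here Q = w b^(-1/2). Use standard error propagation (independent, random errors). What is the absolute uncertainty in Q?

Q is a product of powers, so relative uncertainties combine in quadrature:
  (1·δw/w)² = (1×0.118)² = 0.0140;  (−½·δb/b)² = (-0.5×0.104)² = 0.00271
δQ/Q = √(0.0167) = 0.129
Q = 8.78, so δQ = 0.129 × 8.78 = 1.14.

1.14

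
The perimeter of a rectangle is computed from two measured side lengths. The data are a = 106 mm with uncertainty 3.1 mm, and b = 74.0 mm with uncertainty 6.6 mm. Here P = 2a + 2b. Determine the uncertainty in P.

Absolute uncertainties add in quadrature for a linear combination:
  (2·δa)² = 38.4;  (2·δb)² = 174
δP = √(213) = 14.6 mm

14.6 mm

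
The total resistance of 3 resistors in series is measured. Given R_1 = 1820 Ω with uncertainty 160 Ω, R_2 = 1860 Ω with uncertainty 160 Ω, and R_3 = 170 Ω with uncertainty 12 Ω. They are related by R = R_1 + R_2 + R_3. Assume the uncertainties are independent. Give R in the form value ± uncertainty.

Sums and differences: (δR)² = Σ (cᵢ δxᵢ)².
  (δR_1)² = 25600;  (δR_2)² = 25600;  (δR_3)² = 144
δR = √(51300) = 227 Ω
R = 3850 Ω.

3850 ± 227 Ω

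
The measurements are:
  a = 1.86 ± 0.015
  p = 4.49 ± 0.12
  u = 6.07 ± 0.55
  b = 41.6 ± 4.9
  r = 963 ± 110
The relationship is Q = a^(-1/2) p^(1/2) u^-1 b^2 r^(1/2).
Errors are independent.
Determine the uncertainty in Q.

Relative error in a monomial: (δQ/Q)² = Σ (nᵢ · δxᵢ/xᵢ)².
  (−½·δa/a)² = (-0.5×0.00806)² = 1.63e-05;  (½·δp/p)² = (0.5×0.0267)² = 0.000179;  (-1·δu/u)² = (-1×0.0906)² = 0.00821;  (2·δb/b)² = (2×0.118)² = 0.0555;  (½·δr/r)² = (0.5×0.114)² = 0.00326
δQ/Q = √(0.0672) = 0.259
Q = 13700, so δQ = 0.259 × 13700 = 3560.

3560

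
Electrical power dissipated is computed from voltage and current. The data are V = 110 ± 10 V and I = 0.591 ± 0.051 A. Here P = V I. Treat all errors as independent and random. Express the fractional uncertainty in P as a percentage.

12.5%

Since P is a product/quotient, work with relative uncertainties:
  (1·δV/V)² = (1×0.0909)² = 0.00826;  (1·δI/I)² = (1×0.0863)² = 0.00745
δP/P = √(0.0157) = 0.125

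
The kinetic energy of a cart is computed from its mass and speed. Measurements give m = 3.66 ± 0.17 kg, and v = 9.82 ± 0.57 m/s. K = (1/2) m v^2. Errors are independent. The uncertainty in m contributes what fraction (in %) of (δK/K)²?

(δK/K)² = (1·δm/m)² + (2·δv/v)²
  m term: (1×0.0464)² = 0.00216
  v term: (2×0.0580)² = 0.0135
Total = 0.0156. Share from m = 0.00216/0.0156 = 0.138.

13.8%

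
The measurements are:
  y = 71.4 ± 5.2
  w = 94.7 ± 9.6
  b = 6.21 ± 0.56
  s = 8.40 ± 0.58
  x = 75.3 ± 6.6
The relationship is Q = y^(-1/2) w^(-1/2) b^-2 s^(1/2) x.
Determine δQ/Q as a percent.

Products/powers → add relative errors in quadrature, weighted by exponent:
  (−½·δy/y)² = (-0.5×0.0728)² = 0.00133;  (−½·δw/w)² = (-0.5×0.101)² = 0.00257;  (-2·δb/b)² = (-2×0.0902)² = 0.0325;  (½·δs/s)² = (0.5×0.0690)² = 0.00119;  (1·δx/x)² = (1×0.0876)² = 0.00768
δQ/Q = √(0.0453) = 0.213

21.3%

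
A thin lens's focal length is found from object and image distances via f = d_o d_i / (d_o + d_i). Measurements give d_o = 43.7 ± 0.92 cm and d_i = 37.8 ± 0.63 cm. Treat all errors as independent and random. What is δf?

∂f/∂d_o = (d_i/(d_o+d_i))² = 0.215;  ∂f/∂d_i = (d_o/(d_o+d_i))² = 0.288
δf = √((∂f/∂d_o · δd_o)² + (∂f/∂d_i · δd_i)²) = √(0.0392 + 0.0328) = 0.268 cm

0.268 cm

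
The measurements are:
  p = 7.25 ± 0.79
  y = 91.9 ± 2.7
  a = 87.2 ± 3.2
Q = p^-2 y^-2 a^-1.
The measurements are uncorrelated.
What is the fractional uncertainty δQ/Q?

Products/powers → add relative errors in quadrature, weighted by exponent:
  (-2·δp/p)² = (-2×0.109)² = 0.0475;  (-2·δy/y)² = (-2×0.0294)² = 0.00345;  (-1·δa/a)² = (-1×0.0367)² = 0.00135
δQ/Q = √(0.0523) = 0.229

0.229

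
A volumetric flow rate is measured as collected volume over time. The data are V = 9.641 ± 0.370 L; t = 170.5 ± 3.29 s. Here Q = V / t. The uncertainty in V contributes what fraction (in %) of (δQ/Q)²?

79.8%

(δQ/Q)² = (1·δV/V)² + (-1·δt/t)²
  V term: (1×0.0384)² = 0.00147
  t term: (-1×0.0193)² = 0.000372
Total = 0.00185. Share from V = 0.00147/0.00185 = 0.798.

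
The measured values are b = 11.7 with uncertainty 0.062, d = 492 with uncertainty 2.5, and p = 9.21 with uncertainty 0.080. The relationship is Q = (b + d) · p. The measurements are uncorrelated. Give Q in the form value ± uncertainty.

4640 ± 46.4

Let u = b + d = 504. δu = √(δb² + δd²) = √(0.00384 + 6.25) = 2.50, so δu/u = 0.00496.
Q is then a monomial in u, p:
δQ/Q = √((δu/u)² + (1·δp/p)²) = √(2.46e-05 + 7.55e-05) = 0.0100
Q = 4640, so δQ = 0.0100 × 4640 = 46.4.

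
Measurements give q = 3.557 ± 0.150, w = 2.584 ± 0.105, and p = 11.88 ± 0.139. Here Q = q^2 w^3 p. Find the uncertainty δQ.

Q is a product of powers, so relative uncertainties combine in quadrature:
  (2·δq/q)² = (2×0.0422)² = 0.00711;  (3·δw/w)² = (3×0.0406)² = 0.0149;  (1·δp/p)² = (1×0.0117)² = 0.000137
δQ/Q = √(0.0221) = 0.149
Q = 2593, so δQ = 0.149 × 2593 = 386.

386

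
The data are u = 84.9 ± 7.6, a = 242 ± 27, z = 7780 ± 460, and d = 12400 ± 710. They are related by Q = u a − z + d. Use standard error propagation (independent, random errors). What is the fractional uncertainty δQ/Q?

0.122

Let p = u·a = 20500. δp/p = √((1·δu/u)² + (1·δa/a)²) = √(0.00801 + 0.0124) = 0.143, so δp = 2940.
Q = p − z + d: δQ = √(δp² + δz² + δd²) = √(8.64e+06 + 2.12e+05 + 5.04e+05) = 3060
Q = 25200, so δQ/Q = 3060/25200 = 0.122.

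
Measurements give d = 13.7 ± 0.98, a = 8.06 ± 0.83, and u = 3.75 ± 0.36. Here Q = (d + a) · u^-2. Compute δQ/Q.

0.201

Let w = d + a = 21.8. δw = √(δd² + δa²) = √(0.960 + 0.689) = 1.28, so δw/w = 0.0590.
Q is then a monomial in w, u:
δQ/Q = √((δw/w)² + (-2·δu/u)²) = √(0.00348 + 0.0369) = 0.201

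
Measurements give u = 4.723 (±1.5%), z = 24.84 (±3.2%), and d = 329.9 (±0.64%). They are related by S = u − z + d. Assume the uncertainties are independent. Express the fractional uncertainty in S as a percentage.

0.729%

Each term contributes (cᵢ δxᵢ)² to (δS)²:
  (δu)² = 0.00502;  (δz)² = 0.632;  (δd)² = 4.46
δS = √(5.09) = 2.26
S = 309.8, so δS/S = 2.26/309.8 = 0.00729.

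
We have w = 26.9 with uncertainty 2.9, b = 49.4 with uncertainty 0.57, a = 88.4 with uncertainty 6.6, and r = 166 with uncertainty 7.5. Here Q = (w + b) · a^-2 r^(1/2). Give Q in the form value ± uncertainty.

0.126 ± 0.0196

Let u = w + b = 76.3. δu = √(δw² + δb²) = √(8.41 + 0.325) = 2.96, so δu/u = 0.0387.
Q is then a monomial in u, a, r:
δQ/Q = √((δu/u)² + (-2·δa/a)² + (½·δr/r)²) = √(0.00150 + 0.0223 + 0.000510) = 0.156
Q = 0.126, so δQ = 0.156 × 0.126 = 0.0196.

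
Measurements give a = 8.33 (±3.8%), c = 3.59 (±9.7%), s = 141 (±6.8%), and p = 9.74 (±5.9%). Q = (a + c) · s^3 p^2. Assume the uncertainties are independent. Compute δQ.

Let u = a + c = 11.9. δu = √(δa² + δc²) = √(0.100 + 0.121) = 0.471, so δu/u = 0.0395.
Q is then a monomial in u, s, p:
δQ/Q = √((δu/u)² + (3·δs/s)² + (2·δp/p)²) = √(0.00156 + 0.0416 + 0.0139) = 0.239
Q = 3.17e+09, so δQ = 0.239 × 3.17e+09 = 7.57e+08.

7.57e+08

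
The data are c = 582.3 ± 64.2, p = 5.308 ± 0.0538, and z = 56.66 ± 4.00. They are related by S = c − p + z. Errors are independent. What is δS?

S is a linear combination, so absolute uncertainties add in quadrature:
  (δc)² = 4120;  (δp)² = 0.00289;  (δz)² = 16.0
δS = √(4140) = 64.3

64.3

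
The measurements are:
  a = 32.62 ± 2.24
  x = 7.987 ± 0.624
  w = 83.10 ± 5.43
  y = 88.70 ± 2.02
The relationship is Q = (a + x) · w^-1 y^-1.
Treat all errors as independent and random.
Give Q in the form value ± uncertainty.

Let u = a + x = 40.61. δu = √(δa² + δx²) = √(5.02 + 0.389) = 2.33, so δu/u = 0.0573.
Q is then a monomial in u, w, y:
δQ/Q = √((δu/u)² + (-1·δw/w)² + (-1·δy/y)²) = √(0.00328 + 0.00427 + 0.000519) = 0.0898
Q = 0.005509, so δQ = 0.0898 × 0.005509 = 0.000495.

0.005509 ± 0.000495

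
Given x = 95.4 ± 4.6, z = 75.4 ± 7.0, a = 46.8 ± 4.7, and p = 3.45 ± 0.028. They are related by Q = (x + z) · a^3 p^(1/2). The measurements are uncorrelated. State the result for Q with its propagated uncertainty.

Let u = x + z = 171. δu = √(δx² + δz²) = √(21.2 + 49.0) = 8.38, so δu/u = 0.0490.
Q is then a monomial in u, a, p:
δQ/Q = √((δu/u)² + (3·δa/a)² + (½·δp/p)²) = √(0.00240 + 0.0908 + 1.65e-05) = 0.305
Q = 3.25e+07, so δQ = 0.305 × 3.25e+07 = 9.93e+06.

(3.25 ± 0.993) × 10^7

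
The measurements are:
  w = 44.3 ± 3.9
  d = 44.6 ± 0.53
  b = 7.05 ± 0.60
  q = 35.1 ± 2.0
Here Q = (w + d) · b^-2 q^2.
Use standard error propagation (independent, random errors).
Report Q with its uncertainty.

2200 ± 462

Let u = w + d = 88.9. δu = √(δw² + δd²) = √(15.2 + 0.281) = 3.94, so δu/u = 0.0443.
Q is then a monomial in u, b, q:
δQ/Q = √((δu/u)² + (-2·δb/b)² + (2·δq/q)²) = √(0.00196 + 0.0290 + 0.0130) = 0.210
Q = 2200, so δQ = 0.210 × 2200 = 462.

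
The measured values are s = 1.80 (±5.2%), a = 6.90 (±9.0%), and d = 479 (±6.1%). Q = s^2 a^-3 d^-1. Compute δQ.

6.09e-06

Products/powers → add relative errors in quadrature, weighted by exponent:
  (2·δs/s)² = (2×0.0520)² = 0.0108;  (-3·δa/a)² = (-3×0.0900)² = 0.0729;  (-1·δd/d)² = (-1×0.0610)² = 0.00372
δQ/Q = √(0.0874) = 0.296
Q = 2.06e-05, so δQ = 0.296 × 2.06e-05 = 6.09e-06.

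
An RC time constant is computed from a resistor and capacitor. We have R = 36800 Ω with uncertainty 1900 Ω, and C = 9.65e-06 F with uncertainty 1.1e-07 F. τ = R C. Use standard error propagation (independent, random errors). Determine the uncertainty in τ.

0.0188 s

Each factor contributes (exponent × relative error)² to (δτ/τ)²:
  (1·δR/R)² = (1×0.0516)² = 0.00267;  (1·δC/C)² = (1×0.0114)² = 0.000130
δτ/τ = √(0.00280) = 0.0529
τ = 0.355 s, so δτ = 0.0529 × 0.355 = 0.0188 s.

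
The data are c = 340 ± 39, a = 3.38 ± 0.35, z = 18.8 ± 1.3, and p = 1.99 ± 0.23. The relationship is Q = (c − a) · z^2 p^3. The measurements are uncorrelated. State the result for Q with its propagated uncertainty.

(9.38 ± 3.66) × 10^5

Let u = c − a = 337. δu = √(δc² + δa²) = √(1520 + 0.122) = 39.0, so δu/u = 0.116.
Q is then a monomial in u, z, p:
δQ/Q = √((δu/u)² + (2·δz/z)² + (3·δp/p)²) = √(0.0134 + 0.0191 + 0.120) = 0.391
Q = 9.38e+05, so δQ = 0.391 × 9.38e+05 = 3.66e+05.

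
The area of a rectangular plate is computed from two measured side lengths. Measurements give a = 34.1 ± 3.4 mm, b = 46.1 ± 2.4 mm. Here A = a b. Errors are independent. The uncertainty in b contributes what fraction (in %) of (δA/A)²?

(δA/A)² = (1·δa/a)² + (1·δb/b)²
  a term: (1×0.0997)² = 0.00994
  b term: (1×0.0521)² = 0.00271
Total = 0.0127. Share from b = 0.00271/0.0127 = 0.214.

21.4%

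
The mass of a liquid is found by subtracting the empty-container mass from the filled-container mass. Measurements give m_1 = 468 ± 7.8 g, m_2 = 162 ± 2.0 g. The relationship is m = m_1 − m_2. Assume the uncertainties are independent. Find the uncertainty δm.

For a sum/difference, combine absolute errors in quadrature:
  (δm_1)² = 60.8;  (δm_2)² = 4.00
δm = √(64.8) = 8.05 g

8.05 g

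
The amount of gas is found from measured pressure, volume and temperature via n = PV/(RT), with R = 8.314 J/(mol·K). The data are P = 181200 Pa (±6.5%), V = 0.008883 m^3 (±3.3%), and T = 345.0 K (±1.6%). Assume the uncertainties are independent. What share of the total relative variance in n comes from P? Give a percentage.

(δn/n)² = (1·δP/P)² + (1·δV/V)² + (-1·δT/T)²
  P term: (1×0.0650)² = 0.00423
  V term: (1×0.0330)² = 0.00109
  T term: (-1×0.0160)² = 0.000256
Total = 0.00557. Share from P = 0.00423/0.00557 = 0.759.

75.9%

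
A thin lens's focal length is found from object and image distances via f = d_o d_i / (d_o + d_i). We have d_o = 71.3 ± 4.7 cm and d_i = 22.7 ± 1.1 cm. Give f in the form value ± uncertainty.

17.2 ± 0.690 cm

∂f/∂d_o = (d_i/(d_o+d_i))² = 0.0583;  ∂f/∂d_i = (d_o/(d_o+d_i))² = 0.575
δf = √((∂f/∂d_o · δd_o)² + (∂f/∂d_i · δd_i)²) = √(0.0751 + 0.401) = 0.690 cm
f = 17.2 cm.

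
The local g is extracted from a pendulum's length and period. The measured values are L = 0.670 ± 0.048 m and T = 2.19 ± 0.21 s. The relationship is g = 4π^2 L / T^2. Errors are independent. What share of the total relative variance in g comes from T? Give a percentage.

(δg/g)² = (1·δL/L)² + (-2·δT/T)²
  L term: (1×0.0716)² = 0.00513
  T term: (-2×0.0959)² = 0.0368
Total = 0.0419. Share from T = 0.0368/0.0419 = 0.878.

87.8%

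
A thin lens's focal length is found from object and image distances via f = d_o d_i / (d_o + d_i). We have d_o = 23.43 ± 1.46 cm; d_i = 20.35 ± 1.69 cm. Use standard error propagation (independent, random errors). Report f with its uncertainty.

10.89 ± 0.578 cm

∂f/∂d_o = (d_i/(d_o+d_i))² = 0.216;  ∂f/∂d_i = (d_o/(d_o+d_i))² = 0.286
δf = √((∂f/∂d_o · δd_o)² + (∂f/∂d_i · δd_i)²) = √(0.0995 + 0.234) = 0.578 cm
f = 10.89 cm.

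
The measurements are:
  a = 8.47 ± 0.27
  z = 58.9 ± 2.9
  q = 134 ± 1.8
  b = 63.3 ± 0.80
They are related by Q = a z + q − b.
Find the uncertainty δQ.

Let p = a·z = 499. δp/p = √((1·δa/a)² + (1·δz/z)²) = √(0.00102 + 0.00242) = 0.0587, so δp = 29.3.
Q = p + q − b: δQ = √(δp² + δq² + δb²) = √(856 + 3.24 + 0.640) = 29.3

29.3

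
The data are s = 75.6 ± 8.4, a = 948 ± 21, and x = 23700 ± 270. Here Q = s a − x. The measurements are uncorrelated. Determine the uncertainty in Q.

Let p = s·a = 71700. δp/p = √((1·δs/s)² + (1·δa/a)²) = √(0.0123 + 0.000491) = 0.113, so δp = 8120.
Q = p − x: δQ = √(δp² + δx²) = √(6.59e+07 + 72900) = 8120

8120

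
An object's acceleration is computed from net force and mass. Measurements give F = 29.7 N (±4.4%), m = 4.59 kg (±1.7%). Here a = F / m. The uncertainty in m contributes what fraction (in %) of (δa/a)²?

(δa/a)² = (1·δF/F)² + (-1·δm/m)²
  F term: (1×0.0440)² = 0.00194
  m term: (-1×0.0170)² = 0.000289
Total = 0.00223. Share from m = 0.000289/0.00223 = 0.130.

13.0%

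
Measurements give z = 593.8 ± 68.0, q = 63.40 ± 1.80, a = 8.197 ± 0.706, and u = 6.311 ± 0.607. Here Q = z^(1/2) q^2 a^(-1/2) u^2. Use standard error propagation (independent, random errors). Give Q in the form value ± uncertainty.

Products/powers → add relative errors in quadrature, weighted by exponent:
  (½·δz/z)² = (0.5×0.115)² = 0.00328;  (2·δq/q)² = (2×0.0284)² = 0.00322;  (−½·δa/a)² = (-0.5×0.0861)² = 0.00185;  (2·δu/u)² = (2×0.0962)² = 0.0370
δQ/Q = √(0.0454) = 0.213
Q = 1.363e+06, so δQ = 0.213 × 1.363e+06 = 2.9e+05.

(1.363 ± 0.290) × 10^6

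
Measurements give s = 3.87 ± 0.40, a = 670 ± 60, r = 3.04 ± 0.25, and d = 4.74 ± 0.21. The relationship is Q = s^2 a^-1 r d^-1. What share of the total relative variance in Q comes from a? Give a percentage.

13.5%

(δQ/Q)² = (2·δs/s)² + (-1·δa/a)² + (1·δr/r)² + (-1·δd/d)²
  s term: (2×0.103)² = 0.0427
  a term: (-1×0.0896)² = 0.00802
  r term: (1×0.0822)² = 0.00676
  d term: (-1×0.0443)² = 0.00196
Total = 0.0595. Share from a = 0.00802/0.0595 = 0.135.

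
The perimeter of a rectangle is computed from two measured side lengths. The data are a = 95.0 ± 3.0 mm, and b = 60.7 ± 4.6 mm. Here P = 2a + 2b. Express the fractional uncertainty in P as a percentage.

3.53%

Absolute uncertainties add in quadrature for a linear combination:
  (2·δa)² = 36.0;  (2·δb)² = 84.6
δP = √(121) = 11.0 mm
P = 311 mm, so δP/P = 11.0/311 = 0.0353.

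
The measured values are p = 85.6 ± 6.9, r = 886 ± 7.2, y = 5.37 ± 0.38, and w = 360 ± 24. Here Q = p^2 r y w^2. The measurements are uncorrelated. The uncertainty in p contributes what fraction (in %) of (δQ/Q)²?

(δQ/Q)² = (2·δp/p)² + (1·δr/r)² + (1·δy/y)² + (2·δw/w)²
  p term: (2×0.0806)² = 0.0260
  r term: (1×0.00813)² = 6.6e-05
  y term: (1×0.0708)² = 0.00501
  w term: (2×0.0667)² = 0.0178
Total = 0.0488. Share from p = 0.0260/0.0488 = 0.532.

53.2%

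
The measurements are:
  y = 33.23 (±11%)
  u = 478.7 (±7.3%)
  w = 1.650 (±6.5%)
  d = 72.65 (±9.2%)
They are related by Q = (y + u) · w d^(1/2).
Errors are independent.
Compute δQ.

Let h = y + u = 511.9. δh = √(δy² + δu²) = √(13.4 + 1220) = 35.1, so δh/h = 0.0686.
Q is then a monomial in h, w, d:
δQ/Q = √((δh/h)² + (1·δw/w)² + (½·δd/d)²) = √(0.00471 + 0.00423 + 0.00212) = 0.105
Q = 7200, so δQ = 0.105 × 7200 = 757.

757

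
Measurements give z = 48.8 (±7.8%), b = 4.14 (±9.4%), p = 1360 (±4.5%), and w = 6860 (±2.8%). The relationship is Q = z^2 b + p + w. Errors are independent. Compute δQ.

1810

Let h = z^2·b = 9860. δh/h = √((2·δz/z)² + (1·δb/b)²) = √(0.0243 + 0.00884) = 0.182, so δh = 1800.
Q = h + p + w: δQ = √(δh² + δp² + δw²) = √(3.22e+06 + 3750 + 36900) = 1810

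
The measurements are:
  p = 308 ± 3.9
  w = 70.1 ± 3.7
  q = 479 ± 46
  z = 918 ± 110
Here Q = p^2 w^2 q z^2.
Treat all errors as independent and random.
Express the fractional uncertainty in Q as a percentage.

28.0%

For a monomial Q ∝ p^2, w^2, q, z^2, fractional errors add in quadrature:
  (2·δp/p)² = (2×0.0127)² = 0.000641;  (2·δw/w)² = (2×0.0528)² = 0.0111;  (1·δq/q)² = (1×0.0960)² = 0.00922;  (2·δz/z)² = (2×0.120)² = 0.0574
δQ/Q = √(0.0784) = 0.280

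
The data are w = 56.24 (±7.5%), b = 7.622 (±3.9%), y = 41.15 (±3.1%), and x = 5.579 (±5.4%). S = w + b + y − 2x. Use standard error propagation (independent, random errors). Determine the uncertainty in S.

4.46

S is a linear combination, so absolute uncertainties add in quadrature:
  (δw)² = 17.8;  (δb)² = 0.0884;  (δy)² = 1.63;  (2·δx)² = 0.363
δS = √(19.9) = 4.46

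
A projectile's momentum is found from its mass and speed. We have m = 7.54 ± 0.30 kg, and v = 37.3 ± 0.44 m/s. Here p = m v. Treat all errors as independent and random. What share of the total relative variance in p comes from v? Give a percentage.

(δp/p)² = (1·δm/m)² + (1·δv/v)²
  m term: (1×0.0398)² = 0.00158
  v term: (1×0.0118)² = 0.000139
Total = 0.00172. Share from v = 0.000139/0.00172 = 0.0808.

8.08%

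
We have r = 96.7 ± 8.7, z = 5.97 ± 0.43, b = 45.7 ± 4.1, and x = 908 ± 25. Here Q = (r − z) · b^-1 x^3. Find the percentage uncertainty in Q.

15.5%

Let u = r − z = 90.7. δu = √(δr² + δz²) = √(75.7 + 0.185) = 8.71, so δu/u = 0.0960.
Q is then a monomial in u, b, x:
δQ/Q = √((δu/u)² + (-1·δb/b)² + (3·δx/x)²) = √(0.00922 + 0.00805 + 0.00682) = 0.155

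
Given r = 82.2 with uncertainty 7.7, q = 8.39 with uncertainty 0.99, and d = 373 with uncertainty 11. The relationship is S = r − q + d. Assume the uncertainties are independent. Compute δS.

13.5

For a sum/difference, combine absolute errors in quadrature:
  (δr)² = 59.3;  (δq)² = 0.980;  (δd)² = 121
δS = √(181) = 13.5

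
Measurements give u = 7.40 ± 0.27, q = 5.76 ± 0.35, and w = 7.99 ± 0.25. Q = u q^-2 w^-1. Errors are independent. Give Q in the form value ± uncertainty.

0.0279 ± 0.00365

Q is a product of powers, so relative uncertainties combine in quadrature:
  (1·δu/u)² = (1×0.0365)² = 0.00133;  (-2·δq/q)² = (-2×0.0608)² = 0.0148;  (-1·δw/w)² = (-1×0.0313)² = 0.000979
δQ/Q = √(0.0171) = 0.131
Q = 0.0279, so δQ = 0.131 × 0.0279 = 0.00365.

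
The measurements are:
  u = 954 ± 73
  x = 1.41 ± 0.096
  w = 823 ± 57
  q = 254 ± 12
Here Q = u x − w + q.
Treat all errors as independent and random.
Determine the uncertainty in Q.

150

Let p = u·x = 1350. δp/p = √((1·δu/u)² + (1·δx/x)²) = √(0.00586 + 0.00464) = 0.102, so δp = 138.
Q = p − w + q: δQ = √(δp² + δw² + δq²) = √(19000 + 3250 + 144) = 150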